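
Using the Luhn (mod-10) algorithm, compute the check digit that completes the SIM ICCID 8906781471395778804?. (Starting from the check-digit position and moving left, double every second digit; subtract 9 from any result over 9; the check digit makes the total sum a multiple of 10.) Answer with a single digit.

2

Partial digits right→left: 4 0 8 8 7 7 5 9 3 1 7 4 1 8 7 6 0 9 8
Double every second digit counting from the check-digit position (so the 1st, 3rd, 5th, ... of the partial from the right).
  doubled (with −9 where >9): 8 7 5 1 6 5 2 5 0 7 → sum 46
  kept as-is: 0 8 7 9 1 4 8 6 9 → sum 52
Total = 46 + 52 = 98.
Check digit = (10 − (98 mod 10)) mod 10 = 2.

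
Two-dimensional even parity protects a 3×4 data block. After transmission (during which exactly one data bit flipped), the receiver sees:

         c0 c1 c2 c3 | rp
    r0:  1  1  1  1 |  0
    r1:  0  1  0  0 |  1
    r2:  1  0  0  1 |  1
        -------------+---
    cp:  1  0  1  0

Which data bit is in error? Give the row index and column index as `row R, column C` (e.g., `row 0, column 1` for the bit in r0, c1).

row 2, column 0

Recompute each row's even parity and compare to rp:
  r0: data parity 0, sent rp 0 → ok
  r1: data parity 1, sent rp 1 → ok
  r2: data parity 0, sent rp 1 → mismatch
Recompute each column's even parity and compare to cp:
  c0: data parity 0, sent cp 1 → mismatch
  c1: data parity 0, sent cp 0 → ok
  c2: data parity 1, sent cp 1 → ok
  c3: data parity 0, sent cp 0 → ok
Exactly one row (r2) and one column (c0) fail → the flipped bit is at their intersection.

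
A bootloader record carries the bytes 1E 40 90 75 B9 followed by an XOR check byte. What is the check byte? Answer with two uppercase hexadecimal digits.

XOR the bytes together:
  start with 0x1E
  0x1E ⊕ 0x40 = 0x5E
  0x5E ⊕ 0x90 = 0xCE
  0xCE ⊕ 0x75 = 0xBB
  0xBB ⊕ 0xB9 = 0x02

02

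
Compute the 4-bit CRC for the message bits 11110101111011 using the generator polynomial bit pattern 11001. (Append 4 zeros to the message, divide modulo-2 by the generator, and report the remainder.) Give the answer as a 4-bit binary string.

Append 4 zeros: 111101011110110000. Divide by 11001 (XOR where the leading bit is 1):
  pos 0: 11110 XOR 11001 = 00111
  pos 2: 11110 XOR 11001 = 00111
  pos 4: 11111 XOR 11001 = 00110
  pos 6: 11011 XOR 11001 = 00010
  pos 9: 10011 XOR 11001 = 01010
  pos 10: 10100 XOR 11001 = 01101
  pos 11: 11010 XOR 11001 = 00011
Remainder (last 4 bits) = 1100. This is the CRC / FCS.

1100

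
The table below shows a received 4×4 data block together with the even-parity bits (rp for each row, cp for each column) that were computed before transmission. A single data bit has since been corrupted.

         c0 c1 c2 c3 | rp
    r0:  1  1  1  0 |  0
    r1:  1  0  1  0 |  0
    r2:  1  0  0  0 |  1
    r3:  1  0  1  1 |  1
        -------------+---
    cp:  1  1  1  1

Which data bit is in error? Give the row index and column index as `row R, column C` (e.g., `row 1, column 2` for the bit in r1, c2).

Recompute each row's even parity and compare to rp:
  r0: data parity 1, sent rp 0 → mismatch
  r1: data parity 0, sent rp 0 → ok
  r2: data parity 1, sent rp 1 → ok
  r3: data parity 1, sent rp 1 → ok
Recompute each column's even parity and compare to cp:
  c0: data parity 0, sent cp 1 → mismatch
  c1: data parity 1, sent cp 1 → ok
  c2: data parity 1, sent cp 1 → ok
  c3: data parity 1, sent cp 1 → ok
Exactly one row (r0) and one column (c0) fail → the flipped bit is at their intersection.

row 0, column 0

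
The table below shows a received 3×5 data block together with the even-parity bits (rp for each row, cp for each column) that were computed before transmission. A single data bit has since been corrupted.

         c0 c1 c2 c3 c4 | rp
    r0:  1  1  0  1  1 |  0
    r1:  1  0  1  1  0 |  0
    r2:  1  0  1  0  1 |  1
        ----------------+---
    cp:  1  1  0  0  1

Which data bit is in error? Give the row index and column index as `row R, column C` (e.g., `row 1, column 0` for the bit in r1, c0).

row 1, column 4

Recompute each row's even parity and compare to rp:
  r0: data parity 0, sent rp 0 → ok
  r1: data parity 1, sent rp 0 → mismatch
  r2: data parity 1, sent rp 1 → ok
Recompute each column's even parity and compare to cp:
  c0: data parity 1, sent cp 1 → ok
  c1: data parity 1, sent cp 1 → ok
  c2: data parity 0, sent cp 0 → ok
  c3: data parity 0, sent cp 0 → ok
  c4: data parity 0, sent cp 1 → mismatch
Exactly one row (r1) and one column (c4) fail → the flipped bit is at their intersection.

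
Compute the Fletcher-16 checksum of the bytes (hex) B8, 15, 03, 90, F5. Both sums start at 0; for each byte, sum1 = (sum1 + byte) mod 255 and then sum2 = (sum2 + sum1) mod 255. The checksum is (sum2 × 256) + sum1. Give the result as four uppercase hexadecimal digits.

Running sums (mod 255):
  after byte 0 (B8): sum1=184, sum2=184
  after byte 1 (15): sum1=205, sum2=134
  after byte 2 (03): sum1=208, sum2=87
  after byte 3 (90): sum1=97, sum2=184
  after byte 4 (F5): sum1=87, sum2=16
Checksum = sum2·256 + sum1 = 16·256 + 87 = 4183 = 0x1057.

1057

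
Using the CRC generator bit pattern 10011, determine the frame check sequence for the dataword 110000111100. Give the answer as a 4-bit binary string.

Append 4 zeros: 1100001111000000. Divide by 10011 (XOR where the leading bit is 1):
  pos 0: 11000 XOR 10011 = 01011
  pos 1: 10110 XOR 10011 = 00101
  pos 3: 10111 XOR 10011 = 00100
  pos 5: 10011 XOR 10011 = 00000
Remainder (last 4 bits) = 0000. This is the CRC / FCS.

0000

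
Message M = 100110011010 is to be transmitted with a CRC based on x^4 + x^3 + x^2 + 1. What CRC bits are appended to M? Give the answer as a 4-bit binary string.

1100

Append 4 zeros: 1001100110100000. Divide by 11101 (XOR where the leading bit is 1):
  pos 0: 10011 XOR 11101 = 01110
  pos 1: 11100 XOR 11101 = 00001
  pos 5: 10110 XOR 11101 = 01011
  pos 6: 10111 XOR 11101 = 01010
  pos 7: 10100 XOR 11101 = 01001
  pos 8: 10010 XOR 11101 = 01111
  pos 9: 11110 XOR 11101 = 00011
Remainder (last 4 bits) = 1100. This is the CRC / FCS.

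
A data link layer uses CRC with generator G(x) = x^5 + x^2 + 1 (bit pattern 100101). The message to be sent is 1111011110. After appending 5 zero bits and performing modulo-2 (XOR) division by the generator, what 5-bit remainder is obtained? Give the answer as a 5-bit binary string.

00001

Append 5 zeros: 111101111000000. Divide by 100101 (XOR where the leading bit is 1):
  pos 0: 111101 XOR 100101 = 011000
  pos 1: 110001 XOR 100101 = 010100
  pos 2: 101001 XOR 100101 = 001100
  pos 4: 110010 XOR 100101 = 010111
  pos 5: 101110 XOR 100101 = 001011
  pos 7: 101100 XOR 100101 = 001001
  pos 9: 100100 XOR 100101 = 000001
Remainder (last 5 bits) = 00001. This is the CRC / FCS.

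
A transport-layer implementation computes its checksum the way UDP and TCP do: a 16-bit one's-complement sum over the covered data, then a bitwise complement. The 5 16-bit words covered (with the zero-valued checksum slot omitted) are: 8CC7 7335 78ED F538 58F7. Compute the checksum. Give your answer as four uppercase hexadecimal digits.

One's-complement addition (fold any carry out of bit 15 back into bit 0):
  0x8CC7 + 0x7335 = 0x0FFFC
  0xFFFC + 0x78ED = 0x178E9 → wrap carry → 0x78EA
  0x78EA + 0xF538 = 0x16E22 → wrap carry → 0x6E23
  0x6E23 + 0x58F7 = 0x0C71A
One's-complement sum = 0xC71A.
Checksum = ~0xC71A & 0xFFFF = 0x38E5.

38E5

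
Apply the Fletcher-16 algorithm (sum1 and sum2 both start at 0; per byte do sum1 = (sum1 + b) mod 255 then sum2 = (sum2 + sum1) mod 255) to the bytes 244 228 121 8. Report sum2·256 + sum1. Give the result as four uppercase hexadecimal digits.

Running sums (mod 255):
  after byte 0 (244): sum1=244, sum2=244
  after byte 1 (228): sum1=217, sum2=206
  after byte 2 (121): sum1=83, sum2=34
  after byte 3 (8): sum1=91, sum2=125
Checksum = sum2·256 + sum1 = 125·256 + 91 = 32091 = 0x7D5B.

7D5B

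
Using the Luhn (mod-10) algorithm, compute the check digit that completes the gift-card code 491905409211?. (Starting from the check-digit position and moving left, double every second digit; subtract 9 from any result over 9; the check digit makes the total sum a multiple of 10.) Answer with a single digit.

Partial digits right→left: 1 1 2 9 0 4 5 0 9 1 9 4
Double every second digit counting from the check-digit position (so the 1st, 3rd, 5th, ... of the partial from the right).
  doubled (with −9 where >9): 2 4 0 1 9 9 → sum 25
  kept as-is: 1 9 4 0 1 4 → sum 19
Total = 25 + 19 = 44.
Check digit = (10 − (44 mod 10)) mod 10 = 6.

6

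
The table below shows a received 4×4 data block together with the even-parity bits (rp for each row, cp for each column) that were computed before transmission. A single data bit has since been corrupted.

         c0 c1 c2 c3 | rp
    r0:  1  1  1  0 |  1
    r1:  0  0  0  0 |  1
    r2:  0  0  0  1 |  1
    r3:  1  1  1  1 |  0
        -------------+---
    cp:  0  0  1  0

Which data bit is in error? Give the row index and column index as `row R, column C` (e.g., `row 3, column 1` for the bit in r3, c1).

row 1, column 2

Recompute each row's even parity and compare to rp:
  r0: data parity 1, sent rp 1 → ok
  r1: data parity 0, sent rp 1 → mismatch
  r2: data parity 1, sent rp 1 → ok
  r3: data parity 0, sent rp 0 → ok
Recompute each column's even parity and compare to cp:
  c0: data parity 0, sent cp 0 → ok
  c1: data parity 0, sent cp 0 → ok
  c2: data parity 0, sent cp 1 → mismatch
  c3: data parity 0, sent cp 0 → ok
Exactly one row (r1) and one column (c2) fail → the flipped bit is at their intersection.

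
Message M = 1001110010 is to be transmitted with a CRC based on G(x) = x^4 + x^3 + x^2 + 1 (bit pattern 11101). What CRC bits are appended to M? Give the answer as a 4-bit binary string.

Append 4 zeros: 10011100100000. Divide by 11101 (XOR where the leading bit is 1):
  pos 0: 10011 XOR 11101 = 01110
  pos 1: 11101 XOR 11101 = 00000
  pos 8: 10000 XOR 11101 = 01101
  pos 9: 11010 XOR 11101 = 00111
Remainder (last 4 bits) = 0111. This is the CRC / FCS.

0111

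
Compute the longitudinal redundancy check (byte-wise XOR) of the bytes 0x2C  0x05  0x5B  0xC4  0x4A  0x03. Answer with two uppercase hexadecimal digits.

FF

XOR the bytes together:
  start with 0x2C
  0x2C ⊕ 0x05 = 0x29
  0x29 ⊕ 0x5B = 0x72
  0x72 ⊕ 0xC4 = 0xB6
  0xB6 ⊕ 0x4A = 0xFC
  0xFC ⊕ 0x03 = 0xFF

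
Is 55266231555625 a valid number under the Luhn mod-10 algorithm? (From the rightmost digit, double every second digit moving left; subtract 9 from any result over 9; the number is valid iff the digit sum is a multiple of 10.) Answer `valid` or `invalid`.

From the right, keep odd positions and double even positions (subtract 9 from any doubled value over 9):
  doubled (positions 2,4,...): 4 1 1 6 3 4 1 → sum 20
  kept (positions 1,3,...): 5 6 5 1 2 6 5 → sum 30
Total = 50.
50 mod 10 = 0, so the number is valid.

valid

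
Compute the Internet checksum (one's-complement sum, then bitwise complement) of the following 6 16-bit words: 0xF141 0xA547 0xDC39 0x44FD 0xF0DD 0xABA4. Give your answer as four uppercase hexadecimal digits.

ABBC

One's-complement addition (fold any carry out of bit 15 back into bit 0):
  0xF141 + 0xA547 = 0x19688 → wrap carry → 0x9689
  0x9689 + 0xDC39 = 0x172C2 → wrap carry → 0x72C3
  0x72C3 + 0x44FD = 0x0B7C0
  0xB7C0 + 0xF0DD = 0x1A89D → wrap carry → 0xA89E
  0xA89E + 0xABA4 = 0x15442 → wrap carry → 0x5443
One's-complement sum = 0x5443.
Checksum = ~0x5443 & 0xFFFF = 0xABBC.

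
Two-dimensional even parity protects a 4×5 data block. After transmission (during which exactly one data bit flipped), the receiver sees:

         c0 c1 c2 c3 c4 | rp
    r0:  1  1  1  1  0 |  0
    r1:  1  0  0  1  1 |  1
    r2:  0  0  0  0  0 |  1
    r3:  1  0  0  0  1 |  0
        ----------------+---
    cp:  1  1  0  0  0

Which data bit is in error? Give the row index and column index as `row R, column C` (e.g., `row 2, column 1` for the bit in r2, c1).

Recompute each row's even parity and compare to rp:
  r0: data parity 0, sent rp 0 → ok
  r1: data parity 1, sent rp 1 → ok
  r2: data parity 0, sent rp 1 → mismatch
  r3: data parity 0, sent rp 0 → ok
Recompute each column's even parity and compare to cp:
  c0: data parity 1, sent cp 1 → ok
  c1: data parity 1, sent cp 1 → ok
  c2: data parity 1, sent cp 0 → mismatch
  c3: data parity 0, sent cp 0 → ok
  c4: data parity 0, sent cp 0 → ok
Exactly one row (r2) and one column (c2) fail → the flipped bit is at their intersection.

row 2, column 2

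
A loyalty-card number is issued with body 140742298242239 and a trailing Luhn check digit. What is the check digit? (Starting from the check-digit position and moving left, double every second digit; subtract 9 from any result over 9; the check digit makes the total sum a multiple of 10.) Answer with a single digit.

Partial digits right→left: 9 3 2 2 4 2 8 9 2 2 4 7 0 4 1
Double every second digit counting from the check-digit position (so the 1st, 3rd, 5th, ... of the partial from the right).
  doubled (with −9 where >9): 9 4 8 7 4 8 0 2 → sum 42
  kept as-is: 3 2 2 9 2 7 4 → sum 29
Total = 42 + 29 = 71.
Check digit = (10 − (71 mod 10)) mod 10 = 9.

9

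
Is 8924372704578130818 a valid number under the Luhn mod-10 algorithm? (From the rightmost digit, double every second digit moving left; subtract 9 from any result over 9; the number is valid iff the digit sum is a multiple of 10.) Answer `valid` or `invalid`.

From the right, keep odd positions and double even positions (subtract 9 from any doubled value over 9):
  doubled (positions 2,4,...): 2 0 2 5 8 5 5 8 9 → sum 44
  kept (positions 1,3,...): 8 8 3 8 5 0 2 3 2 8 → sum 47
Total = 91.
91 mod 10 = 1, so the number is invalid.

invalid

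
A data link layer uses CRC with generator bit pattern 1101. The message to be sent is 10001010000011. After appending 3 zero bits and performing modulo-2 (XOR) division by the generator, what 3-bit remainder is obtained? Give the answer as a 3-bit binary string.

Append 3 zeros: 10001010000011000. Divide by 1101 (XOR where the leading bit is 1):
  pos 0: 1000 XOR 1101 = 0101
  pos 1: 1011 XOR 1101 = 0110
  pos 2: 1100 XOR 1101 = 0001
  pos 5: 1100 XOR 1101 = 0001
  pos 8: 1000 XOR 1101 = 0101
  pos 9: 1011 XOR 1101 = 0110
  pos 10: 1101 XOR 1101 = 0000
Remainder (last 3 bits) = 000. This is the CRC / FCS.

000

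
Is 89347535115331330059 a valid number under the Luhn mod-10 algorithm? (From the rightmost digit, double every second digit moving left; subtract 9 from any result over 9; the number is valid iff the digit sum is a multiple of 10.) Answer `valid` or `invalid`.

valid

From the right, keep odd positions and double even positions (subtract 9 from any doubled value over 9):
  doubled (positions 2,4,...): 1 0 6 6 1 2 6 5 6 7 → sum 40
  kept (positions 1,3,...): 9 0 3 1 3 1 5 5 4 9 → sum 40
Total = 80.
80 mod 10 = 0, so the number is valid.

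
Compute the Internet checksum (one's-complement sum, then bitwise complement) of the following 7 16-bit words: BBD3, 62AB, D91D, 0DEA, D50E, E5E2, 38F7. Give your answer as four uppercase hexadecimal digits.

One's-complement addition (fold any carry out of bit 15 back into bit 0):
  0xBBD3 + 0x62AB = 0x11E7E → wrap carry → 0x1E7F
  0x1E7F + 0xD91D = 0x0F79C
  0xF79C + 0x0DEA = 0x10586 → wrap carry → 0x0587
  0x0587 + 0xD50E = 0x0DA95
  0xDA95 + 0xE5E2 = 0x1C077 → wrap carry → 0xC078
  0xC078 + 0x38F7 = 0x0F96F
One's-complement sum = 0xF96F.
Checksum = ~0xF96F & 0xFFFF = 0x0690.

0690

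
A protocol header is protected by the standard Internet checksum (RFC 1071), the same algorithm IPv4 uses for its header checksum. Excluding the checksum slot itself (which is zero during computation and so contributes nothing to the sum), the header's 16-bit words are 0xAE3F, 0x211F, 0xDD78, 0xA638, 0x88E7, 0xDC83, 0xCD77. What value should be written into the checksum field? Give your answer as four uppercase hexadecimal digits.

One's-complement addition (fold any carry out of bit 15 back into bit 0):
  0xAE3F + 0x211F = 0x0CF5E
  0xCF5E + 0xDD78 = 0x1ACD6 → wrap carry → 0xACD7
  0xACD7 + 0xA638 = 0x1530F → wrap carry → 0x5310
  0x5310 + 0x88E7 = 0x0DBF7
  0xDBF7 + 0xDC83 = 0x1B87A → wrap carry → 0xB87B
  0xB87B + 0xCD77 = 0x185F2 → wrap carry → 0x85F3
One's-complement sum = 0x85F3.
Checksum = ~0x85F3 & 0xFFFF = 0x7A0C.

7A0C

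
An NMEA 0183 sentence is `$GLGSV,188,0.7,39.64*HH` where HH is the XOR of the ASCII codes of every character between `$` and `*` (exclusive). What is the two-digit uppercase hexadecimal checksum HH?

XOR the ASCII codes of the payload characters:
  'G' = 0x47 → acc = 0x47
  'L' = 0x4C → acc = 0x0B
  'G' = 0x47 → acc = 0x4C
  'S' = 0x53 → acc = 0x1F
  'V' = 0x56 → acc = 0x49
  ',' = 0x2C → acc = 0x65
  '1' = 0x31 → acc = 0x54
  '8' = 0x38 → acc = 0x6C
  '8' = 0x38 → acc = 0x54
  ',' = 0x2C → acc = 0x78
  '0' = 0x30 → acc = 0x48
  '.' = 0x2E → acc = 0x66
  '7' = 0x37 → acc = 0x51
  ',' = 0x2C → acc = 0x7D
  '3' = 0x33 → acc = 0x4E
  '9' = 0x39 → acc = 0x77
  '.' = 0x2E → acc = 0x59
  '6' = 0x36 → acc = 0x6F
  '4' = 0x34 → acc = 0x5B
Checksum = 0x5B.

5B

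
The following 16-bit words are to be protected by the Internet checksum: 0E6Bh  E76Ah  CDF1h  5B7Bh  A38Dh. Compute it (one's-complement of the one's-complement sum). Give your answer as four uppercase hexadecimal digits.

3D2F

One's-complement addition (fold any carry out of bit 15 back into bit 0):
  0x0E6B + 0xE76A = 0x0F5D5
  0xF5D5 + 0xCDF1 = 0x1C3C6 → wrap carry → 0xC3C7
  0xC3C7 + 0x5B7B = 0x11F42 → wrap carry → 0x1F43
  0x1F43 + 0xA38D = 0x0C2D0
One's-complement sum = 0xC2D0.
Checksum = ~0xC2D0 & 0xFFFF = 0x3D2F.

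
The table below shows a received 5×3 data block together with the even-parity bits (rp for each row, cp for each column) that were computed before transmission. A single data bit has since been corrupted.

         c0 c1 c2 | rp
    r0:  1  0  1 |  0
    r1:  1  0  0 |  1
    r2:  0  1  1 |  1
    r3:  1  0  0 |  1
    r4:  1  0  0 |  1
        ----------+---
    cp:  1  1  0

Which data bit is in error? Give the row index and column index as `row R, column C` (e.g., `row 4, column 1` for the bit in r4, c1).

Recompute each row's even parity and compare to rp:
  r0: data parity 0, sent rp 0 → ok
  r1: data parity 1, sent rp 1 → ok
  r2: data parity 0, sent rp 1 → mismatch
  r3: data parity 1, sent rp 1 → ok
  r4: data parity 1, sent rp 1 → ok
Recompute each column's even parity and compare to cp:
  c0: data parity 0, sent cp 1 → mismatch
  c1: data parity 1, sent cp 1 → ok
  c2: data parity 0, sent cp 0 → ok
Exactly one row (r2) and one column (c0) fail → the flipped bit is at their intersection.

row 2, column 0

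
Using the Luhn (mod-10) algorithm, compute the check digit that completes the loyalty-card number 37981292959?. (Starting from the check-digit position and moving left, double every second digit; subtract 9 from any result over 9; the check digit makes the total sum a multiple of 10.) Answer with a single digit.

Partial digits right→left: 9 5 9 2 9 2 1 8 9 7 3
Double every second digit counting from the check-digit position (so the 1st, 3rd, 5th, ... of the partial from the right).
  doubled (with −9 where >9): 9 9 9 2 9 6 → sum 44
  kept as-is: 5 2 2 8 7 → sum 24
Total = 44 + 24 = 68.
Check digit = (10 − (68 mod 10)) mod 10 = 2.

2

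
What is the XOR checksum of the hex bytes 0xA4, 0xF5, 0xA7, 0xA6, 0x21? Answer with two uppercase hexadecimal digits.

XOR the bytes together:
  start with 0xA4
  0xA4 ⊕ 0xF5 = 0x51
  0x51 ⊕ 0xA7 = 0xF6
  0xF6 ⊕ 0xA6 = 0x50
  0x50 ⊕ 0x21 = 0x71

71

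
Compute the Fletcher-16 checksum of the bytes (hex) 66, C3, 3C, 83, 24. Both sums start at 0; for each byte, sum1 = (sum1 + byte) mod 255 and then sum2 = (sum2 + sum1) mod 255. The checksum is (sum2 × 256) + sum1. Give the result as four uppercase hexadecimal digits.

Running sums (mod 255):
  after byte 0 (66): sum1=102, sum2=102
  after byte 1 (C3): sum1=42, sum2=144
  after byte 2 (3C): sum1=102, sum2=246
  after byte 3 (83): sum1=233, sum2=224
  after byte 4 (24): sum1=14, sum2=238
Checksum = sum2·256 + sum1 = 238·256 + 14 = 60942 = 0xEE0E.

EE0E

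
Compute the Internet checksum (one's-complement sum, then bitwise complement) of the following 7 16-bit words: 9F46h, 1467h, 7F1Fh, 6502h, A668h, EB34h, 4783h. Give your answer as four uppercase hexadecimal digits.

8F0F

One's-complement addition (fold any carry out of bit 15 back into bit 0):
  0x9F46 + 0x1467 = 0x0B3AD
  0xB3AD + 0x7F1F = 0x132CC → wrap carry → 0x32CD
  0x32CD + 0x6502 = 0x097CF
  0x97CF + 0xA668 = 0x13E37 → wrap carry → 0x3E38
  0x3E38 + 0xEB34 = 0x1296C → wrap carry → 0x296D
  0x296D + 0x4783 = 0x070F0
One's-complement sum = 0x70F0.
Checksum = ~0x70F0 & 0xFFFF = 0x8F0F.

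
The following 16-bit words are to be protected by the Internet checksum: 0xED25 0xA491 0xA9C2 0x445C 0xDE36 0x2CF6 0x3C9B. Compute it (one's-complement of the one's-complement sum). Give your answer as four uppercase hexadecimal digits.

One's-complement addition (fold any carry out of bit 15 back into bit 0):
  0xED25 + 0xA491 = 0x191B6 → wrap carry → 0x91B7
  0x91B7 + 0xA9C2 = 0x13B79 → wrap carry → 0x3B7A
  0x3B7A + 0x445C = 0x07FD6
  0x7FD6 + 0xDE36 = 0x15E0C → wrap carry → 0x5E0D
  0x5E0D + 0x2CF6 = 0x08B03
  0x8B03 + 0x3C9B = 0x0C79E
One's-complement sum = 0xC79E.
Checksum = ~0xC79E & 0xFFFF = 0x3861.

3861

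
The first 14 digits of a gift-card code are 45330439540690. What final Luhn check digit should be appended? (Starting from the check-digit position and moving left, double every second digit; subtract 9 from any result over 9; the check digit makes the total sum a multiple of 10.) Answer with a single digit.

1

Partial digits right→left: 0 9 6 0 4 5 9 3 4 0 3 3 5 4
Double every second digit counting from the check-digit position (so the 1st, 3rd, 5th, ... of the partial from the right).
  doubled (with −9 where >9): 0 3 8 9 8 6 1 → sum 35
  kept as-is: 9 0 5 3 0 3 4 → sum 24
Total = 35 + 24 = 59.
Check digit = (10 − (59 mod 10)) mod 10 = 1.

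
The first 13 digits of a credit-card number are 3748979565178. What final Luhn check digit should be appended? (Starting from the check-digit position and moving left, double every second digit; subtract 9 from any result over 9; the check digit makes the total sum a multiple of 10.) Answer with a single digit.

Partial digits right→left: 8 7 1 5 6 5 9 7 9 8 4 7 3
Double every second digit counting from the check-digit position (so the 1st, 3rd, 5th, ... of the partial from the right).
  doubled (with −9 where >9): 7 2 3 9 9 8 6 → sum 44
  kept as-is: 7 5 5 7 8 7 → sum 39
Total = 44 + 39 = 83.
Check digit = (10 − (83 mod 10)) mod 10 = 7.

7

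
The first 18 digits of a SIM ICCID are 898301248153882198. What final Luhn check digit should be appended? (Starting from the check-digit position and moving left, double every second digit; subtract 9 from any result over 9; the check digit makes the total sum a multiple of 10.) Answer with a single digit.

1

Partial digits right→left: 8 9 1 2 8 8 3 5 1 8 4 2 1 0 3 8 9 8
Double every second digit counting from the check-digit position (so the 1st, 3rd, 5th, ... of the partial from the right).
  doubled (with −9 where >9): 7 2 7 6 2 8 2 6 9 → sum 49
  kept as-is: 9 2 8 5 8 2 0 8 8 → sum 50
Total = 49 + 50 = 99.
Check digit = (10 − (99 mod 10)) mod 10 = 1.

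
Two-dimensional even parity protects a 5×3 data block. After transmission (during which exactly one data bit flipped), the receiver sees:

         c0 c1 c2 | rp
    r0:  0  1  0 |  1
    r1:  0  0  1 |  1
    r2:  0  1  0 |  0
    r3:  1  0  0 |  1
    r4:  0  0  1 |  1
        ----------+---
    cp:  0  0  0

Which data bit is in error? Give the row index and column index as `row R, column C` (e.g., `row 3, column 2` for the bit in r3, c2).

row 2, column 0

Recompute each row's even parity and compare to rp:
  r0: data parity 1, sent rp 1 → ok
  r1: data parity 1, sent rp 1 → ok
  r2: data parity 1, sent rp 0 → mismatch
  r3: data parity 1, sent rp 1 → ok
  r4: data parity 1, sent rp 1 → ok
Recompute each column's even parity and compare to cp:
  c0: data parity 1, sent cp 0 → mismatch
  c1: data parity 0, sent cp 0 → ok
  c2: data parity 0, sent cp 0 → ok
Exactly one row (r2) and one column (c0) fail → the flipped bit is at their intersection.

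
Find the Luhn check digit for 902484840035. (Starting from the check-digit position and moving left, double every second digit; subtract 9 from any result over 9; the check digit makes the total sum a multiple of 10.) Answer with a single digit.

5

Partial digits right→left: 5 3 0 0 4 8 4 8 4 2 0 9
Double every second digit counting from the check-digit position (so the 1st, 3rd, 5th, ... of the partial from the right).
  doubled (with −9 where >9): 1 0 8 8 8 0 → sum 25
  kept as-is: 3 0 8 8 2 9 → sum 30
Total = 25 + 30 = 55.
Check digit = (10 − (55 mod 10)) mod 10 = 5.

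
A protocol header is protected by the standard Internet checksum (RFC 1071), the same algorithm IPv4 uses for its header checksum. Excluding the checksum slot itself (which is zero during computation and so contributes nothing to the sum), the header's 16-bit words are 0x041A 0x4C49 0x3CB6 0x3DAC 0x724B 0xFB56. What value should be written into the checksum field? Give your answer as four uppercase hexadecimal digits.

C797

One's-complement addition (fold any carry out of bit 15 back into bit 0):
  0x041A + 0x4C49 = 0x05063
  0x5063 + 0x3CB6 = 0x08D19
  0x8D19 + 0x3DAC = 0x0CAC5
  0xCAC5 + 0x724B = 0x13D10 → wrap carry → 0x3D11
  0x3D11 + 0xFB56 = 0x13867 → wrap carry → 0x3868
One's-complement sum = 0x3868.
Checksum = ~0x3868 & 0xFFFF = 0xC797.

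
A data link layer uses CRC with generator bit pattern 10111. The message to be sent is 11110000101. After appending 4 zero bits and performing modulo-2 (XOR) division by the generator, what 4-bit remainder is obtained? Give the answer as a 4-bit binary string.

Append 4 zeros: 111100001010000. Divide by 10111 (XOR where the leading bit is 1):
  pos 0: 11110 XOR 10111 = 01001
  pos 1: 10010 XOR 10111 = 00101
  pos 3: 10100 XOR 10111 = 00011
  pos 6: 11101 XOR 10111 = 01010
  pos 7: 10100 XOR 10111 = 00011
  pos 10: 11000 XOR 10111 = 01111
Remainder (last 4 bits) = 1111. This is the CRC / FCS.

1111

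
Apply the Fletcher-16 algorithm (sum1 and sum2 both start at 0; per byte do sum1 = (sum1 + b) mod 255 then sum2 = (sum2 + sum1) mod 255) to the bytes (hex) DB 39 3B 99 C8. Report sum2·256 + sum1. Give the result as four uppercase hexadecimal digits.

DDB2

Running sums (mod 255):
  after byte 0 (DB): sum1=219, sum2=219
  after byte 1 (39): sum1=21, sum2=240
  after byte 2 (3B): sum1=80, sum2=65
  after byte 3 (99): sum1=233, sum2=43
  after byte 4 (C8): sum1=178, sum2=221
Checksum = sum2·256 + sum1 = 221·256 + 178 = 56754 = 0xDDB2.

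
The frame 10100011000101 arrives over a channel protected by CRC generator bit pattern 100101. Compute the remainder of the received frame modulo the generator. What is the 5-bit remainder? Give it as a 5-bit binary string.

Modulo-2 division of 10100011000101 by 100101:
  pos 0: 101000 XOR 100101 = 001101
  pos 2: 110111 XOR 100101 = 010010
  pos 3: 100100 XOR 100101 = 000001
  pos 8: 100101 XOR 100101 = 000000
Remainder = 00000 (zero — the frame passes the CRC check).

00000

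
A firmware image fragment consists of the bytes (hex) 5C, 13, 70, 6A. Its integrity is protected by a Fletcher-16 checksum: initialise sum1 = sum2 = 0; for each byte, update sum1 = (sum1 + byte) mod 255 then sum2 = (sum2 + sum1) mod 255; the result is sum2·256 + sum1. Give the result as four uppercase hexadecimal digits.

Running sums (mod 255):
  after byte 0 (5C): sum1=92, sum2=92
  after byte 1 (13): sum1=111, sum2=203
  after byte 2 (70): sum1=223, sum2=171
  after byte 3 (6A): sum1=74, sum2=245
Checksum = sum2·256 + sum1 = 245·256 + 74 = 62794 = 0xF54A.

F54A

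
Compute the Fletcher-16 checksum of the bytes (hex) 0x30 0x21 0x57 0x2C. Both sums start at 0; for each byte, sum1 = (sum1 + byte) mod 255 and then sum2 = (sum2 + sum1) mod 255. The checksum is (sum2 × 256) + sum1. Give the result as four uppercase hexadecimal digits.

Running sums (mod 255):
  after byte 0 (0x30): sum1=48, sum2=48
  after byte 1 (0x21): sum1=81, sum2=129
  after byte 2 (0x57): sum1=168, sum2=42
  after byte 3 (0x2C): sum1=212, sum2=254
Checksum = sum2·256 + sum1 = 254·256 + 212 = 65236 = 0xFED4.

FED4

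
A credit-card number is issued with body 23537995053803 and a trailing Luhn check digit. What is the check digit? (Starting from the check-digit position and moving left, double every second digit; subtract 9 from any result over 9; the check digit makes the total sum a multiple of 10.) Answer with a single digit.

Partial digits right→left: 3 0 8 3 5 0 5 9 9 7 3 5 3 2
Double every second digit counting from the check-digit position (so the 1st, 3rd, 5th, ... of the partial from the right).
  doubled (with −9 where >9): 6 7 1 1 9 6 6 → sum 36
  kept as-is: 0 3 0 9 7 5 2 → sum 26
Total = 36 + 26 = 62.
Check digit = (10 − (62 mod 10)) mod 10 = 8.

8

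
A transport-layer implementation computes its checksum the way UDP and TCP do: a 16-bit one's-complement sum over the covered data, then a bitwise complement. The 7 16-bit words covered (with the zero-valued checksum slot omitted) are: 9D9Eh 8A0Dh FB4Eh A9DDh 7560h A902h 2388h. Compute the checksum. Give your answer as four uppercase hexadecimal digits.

One's-complement addition (fold any carry out of bit 15 back into bit 0):
  0x9D9E + 0x8A0D = 0x127AB → wrap carry → 0x27AC
  0x27AC + 0xFB4E = 0x122FA → wrap carry → 0x22FB
  0x22FB + 0xA9DD = 0x0CCD8
  0xCCD8 + 0x7560 = 0x14238 → wrap carry → 0x4239
  0x4239 + 0xA902 = 0x0EB3B
  0xEB3B + 0x2388 = 0x10EC3 → wrap carry → 0x0EC4
One's-complement sum = 0x0EC4.
Checksum = ~0x0EC4 & 0xFFFF = 0xF13B.

F13B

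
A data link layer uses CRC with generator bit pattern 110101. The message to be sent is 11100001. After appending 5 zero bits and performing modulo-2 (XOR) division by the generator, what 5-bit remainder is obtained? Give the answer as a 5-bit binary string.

00000

Append 5 zeros: 1110000100000. Divide by 110101 (XOR where the leading bit is 1):
  pos 0: 111000 XOR 110101 = 001101
  pos 2: 110101 XOR 110101 = 000000
Remainder (last 5 bits) = 00000. This is the CRC / FCS.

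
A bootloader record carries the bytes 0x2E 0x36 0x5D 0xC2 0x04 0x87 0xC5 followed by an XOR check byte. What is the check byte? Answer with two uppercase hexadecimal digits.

XOR the bytes together:
  start with 0x2E
  0x2E ⊕ 0x36 = 0x18
  0x18 ⊕ 0x5D = 0x45
  0x45 ⊕ 0xC2 = 0x87
  0x87 ⊕ 0x04 = 0x83
  0x83 ⊕ 0x87 = 0x04
  0x04 ⊕ 0xC5 = 0xC1

C1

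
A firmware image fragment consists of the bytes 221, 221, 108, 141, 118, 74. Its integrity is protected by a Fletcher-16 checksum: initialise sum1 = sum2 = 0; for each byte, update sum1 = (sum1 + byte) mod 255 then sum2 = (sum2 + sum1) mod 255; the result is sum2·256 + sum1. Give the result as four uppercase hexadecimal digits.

Running sums (mod 255):
  after byte 0 (221): sum1=221, sum2=221
  after byte 1 (221): sum1=187, sum2=153
  after byte 2 (108): sum1=40, sum2=193
  after byte 3 (141): sum1=181, sum2=119
  after byte 4 (118): sum1=44, sum2=163
  after byte 5 (74): sum1=118, sum2=26
Checksum = sum2·256 + sum1 = 26·256 + 118 = 6774 = 0x1A76.

1A76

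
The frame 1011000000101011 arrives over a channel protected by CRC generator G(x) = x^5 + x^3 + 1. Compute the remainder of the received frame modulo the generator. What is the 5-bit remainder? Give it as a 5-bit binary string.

Modulo-2 division of 1011000000101011 by 101001:
  pos 0: 101100 XOR 101001 = 000101
  pos 3: 101000 XOR 101001 = 000001
  pos 8: 101010 XOR 101001 = 000011
Remainder = 01111 (nonzero — an error is detected).

01111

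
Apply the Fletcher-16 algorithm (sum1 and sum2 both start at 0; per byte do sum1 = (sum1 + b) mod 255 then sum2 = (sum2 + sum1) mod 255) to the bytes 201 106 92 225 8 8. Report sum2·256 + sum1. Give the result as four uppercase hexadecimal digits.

FD82

Running sums (mod 255):
  after byte 0 (201): sum1=201, sum2=201
  after byte 1 (106): sum1=52, sum2=253
  after byte 2 (92): sum1=144, sum2=142
  after byte 3 (225): sum1=114, sum2=1
  after byte 4 (8): sum1=122, sum2=123
  after byte 5 (8): sum1=130, sum2=253
Checksum = sum2·256 + sum1 = 253·256 + 130 = 64898 = 0xFD82.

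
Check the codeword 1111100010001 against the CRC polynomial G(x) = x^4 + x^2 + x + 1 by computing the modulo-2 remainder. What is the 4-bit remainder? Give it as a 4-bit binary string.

Modulo-2 division of 1111100010001 by 10111:
  pos 0: 11111 XOR 10111 = 01000
  pos 1: 10000 XOR 10111 = 00111
  pos 3: 11100 XOR 10111 = 01011
  pos 4: 10111 XOR 10111 = 00000
Remainder = 0001 (nonzero — an error is detected).

0001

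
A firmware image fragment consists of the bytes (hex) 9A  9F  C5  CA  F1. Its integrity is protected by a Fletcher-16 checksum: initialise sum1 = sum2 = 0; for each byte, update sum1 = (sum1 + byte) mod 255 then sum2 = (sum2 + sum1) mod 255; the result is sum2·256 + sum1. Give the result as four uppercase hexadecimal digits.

5CBC

Running sums (mod 255):
  after byte 0 (9A): sum1=154, sum2=154
  after byte 1 (9F): sum1=58, sum2=212
  after byte 2 (C5): sum1=0, sum2=212
  after byte 3 (CA): sum1=202, sum2=159
  after byte 4 (F1): sum1=188, sum2=92
Checksum = sum2·256 + sum1 = 92·256 + 188 = 23740 = 0x5CBC.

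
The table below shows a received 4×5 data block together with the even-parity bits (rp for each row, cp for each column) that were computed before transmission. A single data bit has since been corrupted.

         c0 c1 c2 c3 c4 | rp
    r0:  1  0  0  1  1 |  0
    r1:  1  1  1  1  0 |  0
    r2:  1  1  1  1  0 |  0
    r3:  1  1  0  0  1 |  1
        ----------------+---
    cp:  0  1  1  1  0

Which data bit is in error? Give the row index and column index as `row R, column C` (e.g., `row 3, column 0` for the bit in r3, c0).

row 0, column 2

Recompute each row's even parity and compare to rp:
  r0: data parity 1, sent rp 0 → mismatch
  r1: data parity 0, sent rp 0 → ok
  r2: data parity 0, sent rp 0 → ok
  r3: data parity 1, sent rp 1 → ok
Recompute each column's even parity and compare to cp:
  c0: data parity 0, sent cp 0 → ok
  c1: data parity 1, sent cp 1 → ok
  c2: data parity 0, sent cp 1 → mismatch
  c3: data parity 1, sent cp 1 → ok
  c4: data parity 0, sent cp 0 → ok
Exactly one row (r0) and one column (c2) fail → the flipped bit is at their intersection.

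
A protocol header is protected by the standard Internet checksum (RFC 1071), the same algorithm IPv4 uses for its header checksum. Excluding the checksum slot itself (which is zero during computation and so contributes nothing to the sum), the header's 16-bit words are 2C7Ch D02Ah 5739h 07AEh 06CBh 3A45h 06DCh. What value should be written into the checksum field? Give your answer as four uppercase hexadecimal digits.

5C85

One's-complement addition (fold any carry out of bit 15 back into bit 0):
  0x2C7C + 0xD02A = 0x0FCA6
  0xFCA6 + 0x5739 = 0x153DF → wrap carry → 0x53E0
  0x53E0 + 0x07AE = 0x05B8E
  0x5B8E + 0x06CB = 0x06259
  0x6259 + 0x3A45 = 0x09C9E
  0x9C9E + 0x06DC = 0x0A37A
One's-complement sum = 0xA37A.
Checksum = ~0xA37A & 0xFFFF = 0x5C85.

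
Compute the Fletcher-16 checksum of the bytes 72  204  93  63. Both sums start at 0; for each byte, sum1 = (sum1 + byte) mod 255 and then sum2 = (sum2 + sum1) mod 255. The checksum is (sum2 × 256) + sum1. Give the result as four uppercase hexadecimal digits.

81B1

Running sums (mod 255):
  after byte 0 (72): sum1=72, sum2=72
  after byte 1 (204): sum1=21, sum2=93
  after byte 2 (93): sum1=114, sum2=207
  after byte 3 (63): sum1=177, sum2=129
Checksum = sum2·256 + sum1 = 129·256 + 177 = 33201 = 0x81B1.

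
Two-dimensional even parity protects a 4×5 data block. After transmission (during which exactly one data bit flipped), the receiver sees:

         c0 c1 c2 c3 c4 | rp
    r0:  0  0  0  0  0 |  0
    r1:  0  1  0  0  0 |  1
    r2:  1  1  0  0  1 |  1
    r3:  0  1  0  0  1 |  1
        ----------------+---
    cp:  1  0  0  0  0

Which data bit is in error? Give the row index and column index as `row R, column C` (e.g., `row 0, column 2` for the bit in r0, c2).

row 3, column 1

Recompute each row's even parity and compare to rp:
  r0: data parity 0, sent rp 0 → ok
  r1: data parity 1, sent rp 1 → ok
  r2: data parity 1, sent rp 1 → ok
  r3: data parity 0, sent rp 1 → mismatch
Recompute each column's even parity and compare to cp:
  c0: data parity 1, sent cp 1 → ok
  c1: data parity 1, sent cp 0 → mismatch
  c2: data parity 0, sent cp 0 → ok
  c3: data parity 0, sent cp 0 → ok
  c4: data parity 0, sent cp 0 → ok
Exactly one row (r3) and one column (c1) fail → the flipped bit is at their intersection.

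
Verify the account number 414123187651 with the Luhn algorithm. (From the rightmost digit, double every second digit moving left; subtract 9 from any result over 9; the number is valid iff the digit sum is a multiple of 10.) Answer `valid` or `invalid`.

invalid

From the right, keep odd positions and double even positions (subtract 9 from any doubled value over 9):
  doubled (positions 2,4,...): 1 5 2 4 8 8 → sum 28
  kept (positions 1,3,...): 1 6 8 3 1 1 → sum 20
Total = 48.
48 mod 10 = 8, so the number is invalid.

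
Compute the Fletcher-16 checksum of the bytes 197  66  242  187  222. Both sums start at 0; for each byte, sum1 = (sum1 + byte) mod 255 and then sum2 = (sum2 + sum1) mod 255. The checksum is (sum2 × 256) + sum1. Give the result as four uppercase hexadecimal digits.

Running sums (mod 255):
  after byte 0 (197): sum1=197, sum2=197
  after byte 1 (66): sum1=8, sum2=205
  after byte 2 (242): sum1=250, sum2=200
  after byte 3 (187): sum1=182, sum2=127
  after byte 4 (222): sum1=149, sum2=21
Checksum = sum2·256 + sum1 = 21·256 + 149 = 5525 = 0x1595.

1595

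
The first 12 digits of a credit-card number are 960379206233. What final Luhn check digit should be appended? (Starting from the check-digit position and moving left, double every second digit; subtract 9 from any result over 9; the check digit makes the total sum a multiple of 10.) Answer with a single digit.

Partial digits right→left: 3 3 2 6 0 2 9 7 3 0 6 9
Double every second digit counting from the check-digit position (so the 1st, 3rd, 5th, ... of the partial from the right).
  doubled (with −9 where >9): 6 4 0 9 6 3 → sum 28
  kept as-is: 3 6 2 7 0 9 → sum 27
Total = 28 + 27 = 55.
Check digit = (10 − (55 mod 10)) mod 10 = 5.

5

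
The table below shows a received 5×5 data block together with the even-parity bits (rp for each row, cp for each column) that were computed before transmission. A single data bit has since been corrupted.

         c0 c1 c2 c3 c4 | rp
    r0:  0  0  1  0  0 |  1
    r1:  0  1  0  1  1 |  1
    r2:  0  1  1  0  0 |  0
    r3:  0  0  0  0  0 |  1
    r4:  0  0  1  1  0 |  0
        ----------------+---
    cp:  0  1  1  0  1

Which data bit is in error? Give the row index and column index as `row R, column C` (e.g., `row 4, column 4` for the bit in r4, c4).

Recompute each row's even parity and compare to rp:
  r0: data parity 1, sent rp 1 → ok
  r1: data parity 1, sent rp 1 → ok
  r2: data parity 0, sent rp 0 → ok
  r3: data parity 0, sent rp 1 → mismatch
  r4: data parity 0, sent rp 0 → ok
Recompute each column's even parity and compare to cp:
  c0: data parity 0, sent cp 0 → ok
  c1: data parity 0, sent cp 1 → mismatch
  c2: data parity 1, sent cp 1 → ok
  c3: data parity 0, sent cp 0 → ok
  c4: data parity 1, sent cp 1 → ok
Exactly one row (r3) and one column (c1) fail → the flipped bit is at their intersection.

row 3, column 1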